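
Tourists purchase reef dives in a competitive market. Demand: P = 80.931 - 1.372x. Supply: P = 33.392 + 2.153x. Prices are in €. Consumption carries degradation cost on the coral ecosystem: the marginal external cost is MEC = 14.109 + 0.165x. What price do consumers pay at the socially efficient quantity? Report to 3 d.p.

Social marginal benefit = demand − MEC = 66.822 - 1.537x.
Set SMB = MC: 66.822 - 1.537x = 33.392 + 2.153x → x* = 9.0596.
Consumer price on the demand curve at x*: 80.931 − 1.372×9.0596 = 68.5012.

P = €68.501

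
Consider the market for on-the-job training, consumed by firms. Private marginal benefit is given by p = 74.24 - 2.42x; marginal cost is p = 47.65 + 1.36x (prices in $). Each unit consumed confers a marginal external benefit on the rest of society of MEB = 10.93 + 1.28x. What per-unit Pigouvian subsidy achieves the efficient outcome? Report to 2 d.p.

Social marginal benefit = demand + MEB = 85.17 - 1.14x.
Set SMB = MC: 85.17 - 1.14x = 47.65 + 1.36x → x* = 15.0080.
The Pigouvian subsidy equals MEB at x*: 10.93 + 1.28×15.0080 = 30.1402.

subsidy = $30.14 per unit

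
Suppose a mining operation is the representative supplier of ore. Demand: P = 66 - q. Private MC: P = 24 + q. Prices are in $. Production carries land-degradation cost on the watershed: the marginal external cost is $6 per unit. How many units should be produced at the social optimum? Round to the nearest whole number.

Social marginal cost = private MC + MEC = 30 + q.
Set SMC = demand: 30 + q = 66 - q → q* = 18.0000.

q* = 18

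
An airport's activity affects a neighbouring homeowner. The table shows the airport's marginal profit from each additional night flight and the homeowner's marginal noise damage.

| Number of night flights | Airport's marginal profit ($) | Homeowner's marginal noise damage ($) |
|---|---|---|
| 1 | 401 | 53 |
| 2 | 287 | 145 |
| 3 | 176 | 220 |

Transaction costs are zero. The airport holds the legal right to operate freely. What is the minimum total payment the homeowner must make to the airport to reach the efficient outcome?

$176

Left alone the airport would choose level 3 (marginal profit stays positive).
Efficient level: k* = 2 (marginal profit ≥ marginal noise damage through 2).
The homeowner must at least cover the airport's forgone profit from cutting 3→2: 176 = 176.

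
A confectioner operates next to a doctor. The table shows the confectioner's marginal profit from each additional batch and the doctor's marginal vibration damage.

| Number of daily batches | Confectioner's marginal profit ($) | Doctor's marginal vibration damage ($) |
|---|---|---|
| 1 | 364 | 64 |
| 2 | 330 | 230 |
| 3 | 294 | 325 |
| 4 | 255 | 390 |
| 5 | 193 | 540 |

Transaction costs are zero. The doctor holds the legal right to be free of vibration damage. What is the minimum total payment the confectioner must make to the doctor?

Efficient level: marginal profit ≥ marginal vibration damage through level 2, so k* = 2.
With the doctor holding the right, the confectioner must at least compensate total damage at k*: 64 + 230 = 294.

$294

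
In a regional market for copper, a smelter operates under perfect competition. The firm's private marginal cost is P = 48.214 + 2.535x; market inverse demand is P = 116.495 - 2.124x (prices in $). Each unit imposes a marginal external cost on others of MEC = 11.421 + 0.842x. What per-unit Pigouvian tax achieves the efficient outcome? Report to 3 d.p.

Social marginal cost = private MC + MEC = 59.635 + 3.377x.
Set SMC = demand: 59.635 + 3.377x = 116.495 - 2.124x → x* = 10.3363.
The Pigouvian tax equals MEC at x*: 11.421 + 0.842×10.3363 = 20.1242.

tax = $20.124 per unit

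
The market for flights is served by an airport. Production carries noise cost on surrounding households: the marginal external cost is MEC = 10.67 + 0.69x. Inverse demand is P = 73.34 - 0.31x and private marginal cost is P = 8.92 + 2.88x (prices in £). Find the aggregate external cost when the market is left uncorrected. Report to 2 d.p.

Market equilibrium (private): 8.92 + 2.88x = 73.34 - 0.31x → x_m = 20.1944.
Total external cost = ∫₀^{x_m} (10.67 + 0.69x) dx = 10.67×20.1944 + ½×0.69×20.1944² = 356.1700.

£356.17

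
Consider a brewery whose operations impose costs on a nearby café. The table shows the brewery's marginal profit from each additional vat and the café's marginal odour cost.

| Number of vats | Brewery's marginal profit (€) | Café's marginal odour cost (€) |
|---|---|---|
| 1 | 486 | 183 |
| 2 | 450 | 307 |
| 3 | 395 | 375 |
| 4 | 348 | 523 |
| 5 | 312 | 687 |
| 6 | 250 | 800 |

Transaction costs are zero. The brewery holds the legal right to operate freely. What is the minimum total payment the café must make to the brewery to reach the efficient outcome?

Left alone the brewery would choose level 6 (marginal profit stays positive).
Efficient level: k* = 3 (marginal profit ≥ marginal odour cost through 3).
The café must at least cover the brewery's forgone profit from cutting 6→3: 348 + 312 + 250 = 910.

€910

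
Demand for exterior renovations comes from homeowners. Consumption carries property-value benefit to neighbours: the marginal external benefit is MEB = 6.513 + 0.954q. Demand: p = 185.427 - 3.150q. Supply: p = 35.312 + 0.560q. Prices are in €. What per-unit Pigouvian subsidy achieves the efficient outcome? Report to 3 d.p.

Social marginal benefit = demand + MEB = 191.940 - 2.196q.
Set SMB = MC: 191.940 - 2.196q = 35.312 + 0.560q → q* = 56.8316.
The Pigouvian subsidy equals MEB at q*: 6.513 + 0.954×56.8316 = 60.7303.

subsidy = €60.730 per unit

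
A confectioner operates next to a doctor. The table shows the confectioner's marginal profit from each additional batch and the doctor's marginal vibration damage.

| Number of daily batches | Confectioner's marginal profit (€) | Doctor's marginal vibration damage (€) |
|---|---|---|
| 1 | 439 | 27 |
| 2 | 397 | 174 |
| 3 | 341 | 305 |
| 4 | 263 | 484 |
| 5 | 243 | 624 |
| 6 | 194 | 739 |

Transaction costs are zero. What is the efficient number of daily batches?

3

Bargaining reaches the level where marginal profit last exceeds marginal vibration damage.
That holds through level 3 (341 ≥ 305) but not at 4 (263 < 484).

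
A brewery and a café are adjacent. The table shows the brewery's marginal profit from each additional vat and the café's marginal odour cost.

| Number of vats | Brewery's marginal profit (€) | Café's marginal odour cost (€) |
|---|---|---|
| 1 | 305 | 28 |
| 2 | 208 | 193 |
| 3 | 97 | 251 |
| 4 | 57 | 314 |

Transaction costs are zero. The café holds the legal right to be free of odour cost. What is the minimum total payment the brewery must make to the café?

€221

Efficient level: marginal profit ≥ marginal odour cost through level 2, so k* = 2.
With the café holding the right, the brewery must at least compensate total damage at k*: 28 + 193 = 221.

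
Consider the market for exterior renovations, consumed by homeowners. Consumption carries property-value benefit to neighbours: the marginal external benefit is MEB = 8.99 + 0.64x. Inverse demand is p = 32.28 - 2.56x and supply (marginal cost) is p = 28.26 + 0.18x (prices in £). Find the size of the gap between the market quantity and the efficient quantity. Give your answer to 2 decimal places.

Market equilibrium (private): 28.26 + 0.18x = 32.28 - 2.56x → x_m = 1.4672.
Social marginal benefit = demand + MEB = 41.27 - 1.92x.
Set SMB = MC: 41.27 - 1.92x = 28.26 + 0.18x → x* = 6.1952.
Gap = |1.4672 − 6.1952| = 4.7280.

4.73 units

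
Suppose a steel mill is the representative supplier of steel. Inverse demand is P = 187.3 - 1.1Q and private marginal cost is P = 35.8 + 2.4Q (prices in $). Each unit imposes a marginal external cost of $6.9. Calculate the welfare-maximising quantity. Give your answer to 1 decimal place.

Q* = 41.3

Social marginal cost = private MC + MEC = 42.7 + 2.4Q.
Set SMC = demand: 42.7 + 2.4Q = 187.3 - 1.1Q → Q* = 41.3143.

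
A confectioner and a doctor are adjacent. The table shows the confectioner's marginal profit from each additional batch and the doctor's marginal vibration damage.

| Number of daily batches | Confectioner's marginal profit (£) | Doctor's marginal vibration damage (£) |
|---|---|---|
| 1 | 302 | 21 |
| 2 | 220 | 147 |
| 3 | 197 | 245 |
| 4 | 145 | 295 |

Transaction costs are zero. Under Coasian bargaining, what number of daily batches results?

2

Bargaining reaches the level where marginal profit last exceeds marginal vibration damage.
That holds through level 2 (220 ≥ 147) but not at 3 (197 < 245).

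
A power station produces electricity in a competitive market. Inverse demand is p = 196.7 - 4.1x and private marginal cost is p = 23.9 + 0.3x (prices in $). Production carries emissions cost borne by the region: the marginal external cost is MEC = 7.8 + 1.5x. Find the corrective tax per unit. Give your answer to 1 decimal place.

tax = $49.7 per unit

Social marginal cost = private MC + MEC = 31.7 + 1.8x.
Set SMC = demand: 31.7 + 1.8x = 196.7 - 4.1x → x* = 27.9661.
The Pigouvian tax equals MEC at x*: 7.8 + 1.5×27.9661 = 49.7492.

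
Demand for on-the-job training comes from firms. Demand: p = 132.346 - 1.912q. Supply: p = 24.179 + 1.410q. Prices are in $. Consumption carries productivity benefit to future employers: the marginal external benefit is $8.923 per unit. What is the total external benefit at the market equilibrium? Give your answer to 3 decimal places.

$290.540

Market equilibrium (private): 24.179 + 1.410q = 132.346 - 1.912q → q_m = 32.5608.
Total external benefit = MEB × q_m = 8.923 × 32.5608 = 290.5400.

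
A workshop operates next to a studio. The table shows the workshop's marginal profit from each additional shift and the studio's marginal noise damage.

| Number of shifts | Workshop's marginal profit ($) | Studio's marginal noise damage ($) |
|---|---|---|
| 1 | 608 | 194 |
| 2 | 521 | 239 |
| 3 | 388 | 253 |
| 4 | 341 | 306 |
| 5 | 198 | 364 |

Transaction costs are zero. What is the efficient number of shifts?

Bargaining reaches the level where marginal profit last exceeds marginal noise damage.
That holds through level 4 (341 ≥ 306) but not at 5 (198 < 364).

4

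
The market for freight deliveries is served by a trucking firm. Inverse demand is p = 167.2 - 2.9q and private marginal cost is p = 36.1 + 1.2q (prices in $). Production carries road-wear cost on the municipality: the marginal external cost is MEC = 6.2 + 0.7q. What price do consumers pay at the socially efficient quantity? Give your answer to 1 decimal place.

P = $91.7

Social marginal cost = private MC + MEC = 42.3 + 1.9q.
Set SMC = demand: 42.3 + 1.9q = 167.2 - 2.9q → q* = 26.0208.
Consumer price on the demand curve at q*: 167.2 − 2.9×26.0208 = 91.7397.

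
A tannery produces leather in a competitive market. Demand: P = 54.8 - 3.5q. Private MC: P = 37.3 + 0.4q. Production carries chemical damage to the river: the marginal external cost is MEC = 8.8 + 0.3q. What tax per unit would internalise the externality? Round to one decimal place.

Social marginal cost = private MC + MEC = 46.1 + 0.7q.
Set SMC = demand: 46.1 + 0.7q = 54.8 - 3.5q → q* = 2.0714.
The Pigouvian tax equals MEC at q*: 8.8 + 0.3×2.0714 = 9.4214.

tax = 9.4 per unit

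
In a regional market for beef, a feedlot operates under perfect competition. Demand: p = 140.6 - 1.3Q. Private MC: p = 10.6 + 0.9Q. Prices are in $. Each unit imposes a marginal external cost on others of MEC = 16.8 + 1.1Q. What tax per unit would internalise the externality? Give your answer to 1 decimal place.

tax = $54.5 per unit

Social marginal cost = private MC + MEC = 27.4 + 2.0Q.
Set SMC = demand: 27.4 + 2.0Q = 140.6 - 1.3Q → Q* = 34.3030.
The Pigouvian tax equals MEC at Q*: 16.8 + 1.1×34.3030 = 54.5333.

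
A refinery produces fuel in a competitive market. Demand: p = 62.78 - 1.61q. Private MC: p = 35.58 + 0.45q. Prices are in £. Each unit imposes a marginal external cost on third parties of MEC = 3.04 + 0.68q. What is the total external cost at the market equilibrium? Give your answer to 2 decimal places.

Market equilibrium (private): 35.58 + 0.45q = 62.78 - 1.61q → q_m = 13.2039.
Total external cost = ∫₀^{q_m} (3.04 + 0.68q) dq = 3.04×13.2039 + ½×0.68×13.2039² = 99.4165.

£99.42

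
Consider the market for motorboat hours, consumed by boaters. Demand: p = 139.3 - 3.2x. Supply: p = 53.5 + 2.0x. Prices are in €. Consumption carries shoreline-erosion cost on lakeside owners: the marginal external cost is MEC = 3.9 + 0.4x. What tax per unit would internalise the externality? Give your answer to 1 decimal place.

Social marginal benefit = demand − MEC = 135.4 - 3.6x.
Set SMB = MC: 135.4 - 3.6x = 53.5 + 2.0x → x* = 14.6250.
The Pigouvian tax equals MEC at x*: 3.9 + 0.4×14.6250 = 9.7500.

tax = €9.8 per unit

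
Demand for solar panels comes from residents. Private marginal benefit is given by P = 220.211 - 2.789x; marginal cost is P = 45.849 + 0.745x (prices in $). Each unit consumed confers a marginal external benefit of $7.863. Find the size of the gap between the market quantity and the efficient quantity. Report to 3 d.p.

Market equilibrium (private): 45.849 + 0.745x = 220.211 - 2.789x → x_m = 49.3384.
Social marginal benefit = demand + MEB = 228.074 - 2.789x.
Set SMB = MC: 228.074 - 2.789x = 45.849 + 0.745x → x* = 51.5634.
Gap = |49.3384 − 51.5634| = 2.2250.

2.225 units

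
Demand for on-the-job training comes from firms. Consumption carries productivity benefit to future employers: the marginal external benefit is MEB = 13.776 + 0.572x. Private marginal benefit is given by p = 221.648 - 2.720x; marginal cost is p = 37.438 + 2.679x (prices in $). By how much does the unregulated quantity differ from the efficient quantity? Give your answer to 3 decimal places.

6.897 units

Market equilibrium (private): 37.438 + 2.679x = 221.648 - 2.720x → x_m = 34.1193.
Social marginal benefit = demand + MEB = 235.424 - 2.148x.
Set SMB = MC: 235.424 - 2.148x = 37.438 + 2.679x → x* = 41.0164.
Gap = |34.1193 − 41.0164| = 6.8971.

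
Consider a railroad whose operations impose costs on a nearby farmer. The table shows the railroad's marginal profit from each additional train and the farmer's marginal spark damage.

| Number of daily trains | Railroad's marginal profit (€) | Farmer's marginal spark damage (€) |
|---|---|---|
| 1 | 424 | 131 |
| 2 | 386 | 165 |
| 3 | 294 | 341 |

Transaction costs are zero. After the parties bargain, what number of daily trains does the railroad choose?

2

Bargaining reaches the level where marginal profit last exceeds marginal spark damage.
That holds through level 2 (386 ≥ 165) but not at 3 (294 < 341).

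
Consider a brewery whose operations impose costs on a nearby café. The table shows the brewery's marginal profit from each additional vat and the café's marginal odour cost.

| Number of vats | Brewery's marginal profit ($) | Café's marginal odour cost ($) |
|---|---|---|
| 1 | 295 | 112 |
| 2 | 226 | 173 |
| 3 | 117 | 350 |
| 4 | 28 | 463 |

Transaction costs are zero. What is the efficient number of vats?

2

Bargaining reaches the level where marginal profit last exceeds marginal odour cost.
That holds through level 2 (226 ≥ 173) but not at 3 (117 < 350).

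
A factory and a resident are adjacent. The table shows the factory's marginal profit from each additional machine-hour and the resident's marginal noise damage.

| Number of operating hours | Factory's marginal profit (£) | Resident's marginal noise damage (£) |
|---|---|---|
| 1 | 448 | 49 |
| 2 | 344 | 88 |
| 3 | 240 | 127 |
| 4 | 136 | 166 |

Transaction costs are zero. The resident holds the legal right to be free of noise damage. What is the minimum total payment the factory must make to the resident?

Efficient level: marginal profit ≥ marginal noise damage through level 3, so k* = 3.
With the resident holding the right, the factory must at least compensate total damage at k*: 49 + 88 + 127 = 264.

£264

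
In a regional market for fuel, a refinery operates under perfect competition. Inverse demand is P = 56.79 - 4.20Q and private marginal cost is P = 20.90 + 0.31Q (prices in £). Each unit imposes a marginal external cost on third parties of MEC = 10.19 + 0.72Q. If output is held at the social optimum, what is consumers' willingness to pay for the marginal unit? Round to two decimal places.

P = £36.15

Social marginal cost = private MC + MEC = 31.09 + 1.03Q.
Set SMC = demand: 31.09 + 1.03Q = 56.79 - 4.20Q → Q* = 4.9140.
Consumer price on the demand curve at Q*: 56.79 − 4.20×4.9140 = 36.1512.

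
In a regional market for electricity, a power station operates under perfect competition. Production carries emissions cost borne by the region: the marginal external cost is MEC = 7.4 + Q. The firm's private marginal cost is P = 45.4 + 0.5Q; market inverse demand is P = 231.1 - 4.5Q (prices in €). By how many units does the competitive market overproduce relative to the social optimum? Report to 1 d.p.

Market equilibrium (private): 45.4 + 0.5Q = 231.1 - 4.5Q → Q_m = 37.1400.
Social marginal cost = private MC + MEC = 52.8 + 1.5Q.
Set SMC = demand: 52.8 + 1.5Q = 231.1 - 4.5Q → Q* = 29.7167.
Gap = |37.1400 − 29.7167| = 7.4233.

7.4 units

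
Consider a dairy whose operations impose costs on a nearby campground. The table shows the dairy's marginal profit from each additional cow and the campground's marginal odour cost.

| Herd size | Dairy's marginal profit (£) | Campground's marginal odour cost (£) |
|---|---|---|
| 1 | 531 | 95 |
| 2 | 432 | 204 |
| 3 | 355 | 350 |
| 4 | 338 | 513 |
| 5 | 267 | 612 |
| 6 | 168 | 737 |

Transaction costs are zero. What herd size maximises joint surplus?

Bargaining reaches the level where marginal profit last exceeds marginal odour cost.
That holds through level 3 (355 ≥ 350) but not at 4 (338 < 513).

3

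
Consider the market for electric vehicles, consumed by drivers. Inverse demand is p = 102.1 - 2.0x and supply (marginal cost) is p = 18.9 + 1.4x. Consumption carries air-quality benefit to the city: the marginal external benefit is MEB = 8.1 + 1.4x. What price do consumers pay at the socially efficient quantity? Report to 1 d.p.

P = 10.8

Social marginal benefit = demand + MEB = 110.2 - 0.6x.
Set SMB = MC: 110.2 - 0.6x = 18.9 + 1.4x → x* = 45.6500.
Consumer price on the demand curve at x*: 102.1 − 2.0×45.6500 = 10.8000.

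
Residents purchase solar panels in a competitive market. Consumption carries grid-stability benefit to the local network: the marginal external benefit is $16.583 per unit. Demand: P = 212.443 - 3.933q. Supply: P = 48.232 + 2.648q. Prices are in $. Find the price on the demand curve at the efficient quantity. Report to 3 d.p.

Social marginal benefit = demand + MEB = 229.026 - 3.933q.
Set SMB = MC: 229.026 - 3.933q = 48.232 + 2.648q → q* = 27.4721.
Consumer price on the demand curve at q*: 212.443 − 3.933×27.4721 = 104.3952.

P = $104.395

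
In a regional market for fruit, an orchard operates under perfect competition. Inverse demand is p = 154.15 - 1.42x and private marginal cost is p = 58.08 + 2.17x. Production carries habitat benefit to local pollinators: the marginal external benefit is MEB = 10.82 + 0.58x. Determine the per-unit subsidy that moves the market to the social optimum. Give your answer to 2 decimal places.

subsidy = 31.42 per unit

Social marginal cost = private MC − MEB = 47.26 + 1.59x.
Set SMC = demand: 47.26 + 1.59x = 154.15 - 1.42x → x* = 35.5116.
The Pigouvian subsidy equals MEB at x*: 10.82 + 0.58×35.5116 = 31.4167.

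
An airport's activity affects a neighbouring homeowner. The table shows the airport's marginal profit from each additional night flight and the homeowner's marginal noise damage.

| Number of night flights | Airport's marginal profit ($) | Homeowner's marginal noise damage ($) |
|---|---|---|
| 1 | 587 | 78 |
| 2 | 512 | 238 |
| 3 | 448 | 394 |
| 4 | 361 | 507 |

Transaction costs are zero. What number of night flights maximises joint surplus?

Bargaining reaches the level where marginal profit last exceeds marginal noise damage.
That holds through level 3 (448 ≥ 394) but not at 4 (361 < 507).

3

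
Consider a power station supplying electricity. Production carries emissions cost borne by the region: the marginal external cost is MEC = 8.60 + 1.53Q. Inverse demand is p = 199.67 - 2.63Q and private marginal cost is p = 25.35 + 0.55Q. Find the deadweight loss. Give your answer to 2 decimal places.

DWL = 907.74

Market equilibrium (private): 25.35 + 0.55Q = 199.67 - 2.63Q → Q_m = 54.8176.
Social marginal cost = private MC + MEC = 33.95 + 2.08Q.
Set SMC = demand: 33.95 + 2.08Q = 199.67 - 2.63Q → Q* = 35.1847.
The loss is the area between SMC and demand from Q* to Q_m; with linear curves that's a triangle of height MEC(Q_m).
DWL = ½ × 19.6329 × 92.4709 = 907.7360.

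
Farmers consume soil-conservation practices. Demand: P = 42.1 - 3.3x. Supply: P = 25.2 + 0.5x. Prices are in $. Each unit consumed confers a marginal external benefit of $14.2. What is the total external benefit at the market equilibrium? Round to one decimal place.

$63.2

Market equilibrium (private): 25.2 + 0.5x = 42.1 - 3.3x → x_m = 4.4474.
Total external benefit = MEB × x_m = 14.2 × 4.4474 = 63.1531.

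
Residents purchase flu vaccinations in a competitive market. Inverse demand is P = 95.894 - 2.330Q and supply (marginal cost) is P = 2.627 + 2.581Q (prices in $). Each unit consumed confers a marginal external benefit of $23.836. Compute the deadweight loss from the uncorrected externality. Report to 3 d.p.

DWL = $57.845

Market equilibrium (private): 2.627 + 2.581Q = 95.894 - 2.330Q → Q_m = 18.9914.
Social marginal benefit = demand + MEB = 119.730 - 2.330Q.
Set SMB = MC: 119.730 - 2.330Q = 2.627 + 2.581Q → Q* = 23.8450.
The loss is the area between SMB and MC from Q* to Q_m; with linear curves that's a triangle of height MEB(Q_m).
DWL = ½ × 4.8536 × 23.8360 = 57.8452.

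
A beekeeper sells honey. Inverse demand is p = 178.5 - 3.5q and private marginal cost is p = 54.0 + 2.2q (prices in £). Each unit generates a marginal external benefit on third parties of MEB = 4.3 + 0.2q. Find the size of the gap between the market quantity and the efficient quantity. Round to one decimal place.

Market equilibrium (private): 54.0 + 2.2q = 178.5 - 3.5q → q_m = 21.8421.
Social marginal cost = private MC − MEB = 49.7 + 2.0q.
Set SMC = demand: 49.7 + 2.0q = 178.5 - 3.5q → q* = 23.4182.
Gap = |21.8421 − 23.4182| = 1.5761.

1.6 units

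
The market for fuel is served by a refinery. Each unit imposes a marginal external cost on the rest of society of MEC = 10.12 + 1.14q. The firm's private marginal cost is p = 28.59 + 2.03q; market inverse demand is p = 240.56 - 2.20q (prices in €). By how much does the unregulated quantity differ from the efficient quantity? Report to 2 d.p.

12.52 units

Market equilibrium (private): 28.59 + 2.03q = 240.56 - 2.20q → q_m = 50.1111.
Social marginal cost = private MC + MEC = 38.71 + 3.17q.
Set SMC = demand: 38.71 + 3.17q = 240.56 - 2.20q → q* = 37.5885.
Gap = |50.1111 − 37.5885| = 12.5226.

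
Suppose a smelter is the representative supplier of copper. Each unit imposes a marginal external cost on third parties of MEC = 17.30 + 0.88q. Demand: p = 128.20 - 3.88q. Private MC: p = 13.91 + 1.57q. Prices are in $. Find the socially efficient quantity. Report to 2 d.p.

Social marginal cost = private MC + MEC = 31.21 + 2.45q.
Set SMC = demand: 31.21 + 2.45q = 128.20 - 3.88q → q* = 15.3223.

q* = 15.32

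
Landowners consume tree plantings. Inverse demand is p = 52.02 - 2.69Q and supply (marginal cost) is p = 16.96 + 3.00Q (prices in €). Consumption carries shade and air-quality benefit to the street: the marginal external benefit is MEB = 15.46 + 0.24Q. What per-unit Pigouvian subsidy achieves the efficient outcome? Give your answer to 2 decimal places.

subsidy = €17.68 per unit

Social marginal benefit = demand + MEB = 67.48 - 2.45Q.
Set SMB = MC: 67.48 - 2.45Q = 16.96 + 3.00Q → Q* = 9.2697.
The Pigouvian subsidy equals MEB at Q*: 15.46 + 0.24×9.2697 = 17.6847.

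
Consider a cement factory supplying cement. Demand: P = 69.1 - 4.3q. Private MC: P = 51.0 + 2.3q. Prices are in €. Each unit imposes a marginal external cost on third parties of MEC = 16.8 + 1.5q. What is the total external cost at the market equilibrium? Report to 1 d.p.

€51.7

Market equilibrium (private): 51.0 + 2.3q = 69.1 - 4.3q → q_m = 2.7424.
Total external cost = ∫₀^{q_m} (16.8 + 1.5q) dq = 16.8×2.7424 + ½×1.5×2.7424² = 51.7129.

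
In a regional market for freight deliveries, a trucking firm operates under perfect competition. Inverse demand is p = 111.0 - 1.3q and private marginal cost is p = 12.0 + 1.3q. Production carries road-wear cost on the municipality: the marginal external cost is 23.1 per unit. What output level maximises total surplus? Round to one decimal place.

Social marginal cost = private MC + MEC = 35.1 + 1.3q.
Set SMC = demand: 35.1 + 1.3q = 111.0 - 1.3q → q* = 29.1923.

q* = 29.2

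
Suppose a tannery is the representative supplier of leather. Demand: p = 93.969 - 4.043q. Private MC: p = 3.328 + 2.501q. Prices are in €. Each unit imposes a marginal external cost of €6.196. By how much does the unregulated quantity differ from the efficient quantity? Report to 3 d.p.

Market equilibrium (private): 3.328 + 2.501q = 93.969 - 4.043q → q_m = 13.8510.
Social marginal cost = private MC + MEC = 9.524 + 2.501q.
Set SMC = demand: 9.524 + 2.501q = 93.969 - 4.043q → q* = 12.9042.
Gap = |13.8510 − 12.9042| = 0.9468.

0.947 units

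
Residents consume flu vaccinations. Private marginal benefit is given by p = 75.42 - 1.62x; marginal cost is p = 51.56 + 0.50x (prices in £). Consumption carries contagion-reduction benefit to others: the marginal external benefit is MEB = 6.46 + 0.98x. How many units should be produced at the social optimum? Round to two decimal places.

Social marginal benefit = demand + MEB = 81.88 - 0.64x.
Set SMB = MC: 81.88 - 0.64x = 51.56 + 0.50x → x* = 26.5965.

x* = 26.60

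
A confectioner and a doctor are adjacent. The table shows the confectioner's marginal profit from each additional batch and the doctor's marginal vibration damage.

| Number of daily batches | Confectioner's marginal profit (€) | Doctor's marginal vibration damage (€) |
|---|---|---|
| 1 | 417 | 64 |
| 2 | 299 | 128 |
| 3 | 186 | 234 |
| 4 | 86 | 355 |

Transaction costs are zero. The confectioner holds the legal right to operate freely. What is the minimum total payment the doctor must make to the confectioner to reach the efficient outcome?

Left alone the confectioner would choose level 4 (marginal profit stays positive).
Efficient level: k* = 2 (marginal profit ≥ marginal vibration damage through 2).
The doctor must at least cover the confectioner's forgone profit from cutting 4→2: 186 + 86 = 272.

€272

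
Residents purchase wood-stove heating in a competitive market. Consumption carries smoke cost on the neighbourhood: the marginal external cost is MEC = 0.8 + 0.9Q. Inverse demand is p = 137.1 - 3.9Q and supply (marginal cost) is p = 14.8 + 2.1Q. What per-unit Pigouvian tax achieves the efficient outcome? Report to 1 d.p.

Social marginal benefit = demand − MEC = 136.3 - 4.8Q.
Set SMB = MC: 136.3 - 4.8Q = 14.8 + 2.1Q → Q* = 17.6087.
The Pigouvian tax equals MEC at Q*: 0.8 + 0.9×17.6087 = 16.6478.

tax = 16.6 per unit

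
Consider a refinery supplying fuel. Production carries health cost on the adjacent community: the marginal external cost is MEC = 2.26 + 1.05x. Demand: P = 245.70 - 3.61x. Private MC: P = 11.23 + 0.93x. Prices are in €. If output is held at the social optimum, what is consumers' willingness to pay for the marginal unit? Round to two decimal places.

P = €95.74

Social marginal cost = private MC + MEC = 13.49 + 1.98x.
Set SMC = demand: 13.49 + 1.98x = 245.70 - 3.61x → x* = 41.5403.
Consumer price on the demand curve at x*: 245.70 − 3.61×41.5403 = 95.7395.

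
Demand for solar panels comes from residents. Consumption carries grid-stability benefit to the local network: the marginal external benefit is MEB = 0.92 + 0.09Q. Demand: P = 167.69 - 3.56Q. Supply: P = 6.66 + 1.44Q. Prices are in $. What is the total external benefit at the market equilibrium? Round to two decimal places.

Market equilibrium (private): 6.66 + 1.44Q = 167.69 - 3.56Q → Q_m = 32.2060.
Total external benefit = ∫₀^{Q_m} (0.92 + 0.09Q) dQ = 0.92×32.2060 + ½×0.09×32.2060² = 76.3047.

$76.30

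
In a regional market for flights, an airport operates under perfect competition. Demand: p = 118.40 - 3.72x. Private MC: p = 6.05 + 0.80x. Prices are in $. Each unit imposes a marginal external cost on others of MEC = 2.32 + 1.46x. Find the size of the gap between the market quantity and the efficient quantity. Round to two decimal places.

6.46 units

Market equilibrium (private): 6.05 + 0.80x = 118.40 - 3.72x → x_m = 24.8562.
Social marginal cost = private MC + MEC = 8.37 + 2.26x.
Set SMC = demand: 8.37 + 2.26x = 118.40 - 3.72x → x* = 18.3997.
Gap = |24.8562 − 18.3997| = 6.4565.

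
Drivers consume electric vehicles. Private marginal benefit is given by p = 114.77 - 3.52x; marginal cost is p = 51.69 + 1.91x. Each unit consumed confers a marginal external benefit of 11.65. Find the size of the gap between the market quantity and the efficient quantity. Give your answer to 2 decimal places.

Market equilibrium (private): 51.69 + 1.91x = 114.77 - 3.52x → x_m = 11.6169.
Social marginal benefit = demand + MEB = 126.42 - 3.52x.
Set SMB = MC: 126.42 - 3.52x = 51.69 + 1.91x → x* = 13.7624.
Gap = |11.6169 − 13.7624| = 2.1455.

2.15 units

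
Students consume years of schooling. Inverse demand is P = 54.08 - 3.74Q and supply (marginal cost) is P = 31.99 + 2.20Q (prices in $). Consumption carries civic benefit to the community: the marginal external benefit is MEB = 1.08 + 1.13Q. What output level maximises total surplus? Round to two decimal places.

Q* = 4.82

Social marginal benefit = demand + MEB = 55.16 - 2.61Q.
Set SMB = MC: 55.16 - 2.61Q = 31.99 + 2.20Q → Q* = 4.8170.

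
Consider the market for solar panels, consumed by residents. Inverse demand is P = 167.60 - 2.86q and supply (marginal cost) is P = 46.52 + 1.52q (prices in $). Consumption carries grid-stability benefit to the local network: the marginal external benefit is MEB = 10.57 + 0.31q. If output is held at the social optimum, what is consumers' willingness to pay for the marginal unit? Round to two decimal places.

Social marginal benefit = demand + MEB = 178.17 - 2.55q.
Set SMB = MC: 178.17 - 2.55q = 46.52 + 1.52q → q* = 32.3464.
Consumer price on the demand curve at q*: 167.60 − 2.86×32.3464 = 75.0893.

P = $75.09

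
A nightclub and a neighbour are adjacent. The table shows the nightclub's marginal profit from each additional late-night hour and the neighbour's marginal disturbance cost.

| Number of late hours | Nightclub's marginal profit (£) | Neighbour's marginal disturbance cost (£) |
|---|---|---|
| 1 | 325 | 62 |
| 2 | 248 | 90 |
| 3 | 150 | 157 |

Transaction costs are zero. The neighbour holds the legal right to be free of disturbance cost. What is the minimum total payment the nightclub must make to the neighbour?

£152

Efficient level: marginal profit ≥ marginal disturbance cost through level 2, so k* = 2.
With the neighbour holding the right, the nightclub must at least compensate total damage at k*: 62 + 90 = 152.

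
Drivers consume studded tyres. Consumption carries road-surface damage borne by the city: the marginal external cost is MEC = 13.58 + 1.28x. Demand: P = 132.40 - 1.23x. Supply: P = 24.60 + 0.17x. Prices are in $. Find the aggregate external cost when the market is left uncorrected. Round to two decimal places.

$4840.22

Market equilibrium (private): 24.60 + 0.17x = 132.40 - 1.23x → x_m = 77.0000.
Total external cost = ∫₀^{x_m} (13.58 + 1.28x) dx = 13.58×77.0000 + ½×1.28×77.0000² = 4840.2200.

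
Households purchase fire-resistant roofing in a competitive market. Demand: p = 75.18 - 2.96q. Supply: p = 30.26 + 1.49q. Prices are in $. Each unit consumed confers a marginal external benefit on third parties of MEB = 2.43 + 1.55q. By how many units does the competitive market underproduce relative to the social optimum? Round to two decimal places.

Market equilibrium (private): 30.26 + 1.49q = 75.18 - 2.96q → q_m = 10.0944.
Social marginal benefit = demand + MEB = 77.61 - 1.41q.
Set SMB = MC: 77.61 - 1.41q = 30.26 + 1.49q → q* = 16.3276.
Gap = |10.0944 − 16.3276| = 6.2332.

6.23 units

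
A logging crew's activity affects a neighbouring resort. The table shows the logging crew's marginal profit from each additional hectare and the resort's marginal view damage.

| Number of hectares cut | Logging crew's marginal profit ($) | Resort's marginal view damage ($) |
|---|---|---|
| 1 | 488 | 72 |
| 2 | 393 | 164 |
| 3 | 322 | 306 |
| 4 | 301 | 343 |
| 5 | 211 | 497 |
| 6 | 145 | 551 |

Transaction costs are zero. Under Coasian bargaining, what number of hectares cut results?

3

Bargaining reaches the level where marginal profit last exceeds marginal view damage.
That holds through level 3 (322 ≥ 306) but not at 4 (301 < 343).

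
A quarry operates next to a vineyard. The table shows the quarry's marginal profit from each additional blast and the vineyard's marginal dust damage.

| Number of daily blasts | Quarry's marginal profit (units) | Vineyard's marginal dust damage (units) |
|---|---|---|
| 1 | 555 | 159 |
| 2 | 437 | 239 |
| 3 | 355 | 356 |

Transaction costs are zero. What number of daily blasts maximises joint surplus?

Bargaining reaches the level where marginal profit last exceeds marginal dust damage.
That holds through level 2 (437 ≥ 239) but not at 3 (355 < 356).

2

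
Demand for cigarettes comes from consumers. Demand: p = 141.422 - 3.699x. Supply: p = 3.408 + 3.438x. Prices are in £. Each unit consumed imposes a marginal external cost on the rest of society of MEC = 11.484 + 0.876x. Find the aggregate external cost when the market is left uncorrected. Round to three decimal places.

£385.866

Market equilibrium (private): 3.408 + 3.438x = 141.422 - 3.699x → x_m = 19.3378.
Total external cost = ∫₀^{x_m} (11.484 + 0.876x) dx = 11.484×19.3378 + ½×0.876×19.3378² = 385.8656.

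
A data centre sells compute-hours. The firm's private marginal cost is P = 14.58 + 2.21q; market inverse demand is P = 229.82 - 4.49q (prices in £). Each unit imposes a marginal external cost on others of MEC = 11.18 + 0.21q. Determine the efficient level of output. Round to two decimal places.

q* = 29.53

Social marginal cost = private MC + MEC = 25.76 + 2.42q.
Set SMC = demand: 25.76 + 2.42q = 229.82 - 4.49q → q* = 29.5311.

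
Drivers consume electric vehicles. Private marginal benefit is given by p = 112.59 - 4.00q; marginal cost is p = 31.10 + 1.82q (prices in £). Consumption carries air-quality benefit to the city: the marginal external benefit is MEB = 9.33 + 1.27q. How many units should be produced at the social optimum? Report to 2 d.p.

q* = 19.96

Social marginal benefit = demand + MEB = 121.92 - 2.73q.
Set SMB = MC: 121.92 - 2.73q = 31.10 + 1.82q → q* = 19.9604.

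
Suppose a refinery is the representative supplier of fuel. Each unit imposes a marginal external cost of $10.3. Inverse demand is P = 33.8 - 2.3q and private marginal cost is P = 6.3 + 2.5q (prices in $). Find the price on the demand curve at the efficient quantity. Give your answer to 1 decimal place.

P = $25.6

Social marginal cost = private MC + MEC = 16.6 + 2.5q.
Set SMC = demand: 16.6 + 2.5q = 33.8 - 2.3q → q* = 3.5833.
Consumer price on the demand curve at q*: 33.8 − 2.3×3.5833 = 25.5584.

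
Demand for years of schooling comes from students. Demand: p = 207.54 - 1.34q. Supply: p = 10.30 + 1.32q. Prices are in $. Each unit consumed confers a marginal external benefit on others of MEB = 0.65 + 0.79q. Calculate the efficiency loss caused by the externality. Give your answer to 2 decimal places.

Market equilibrium (private): 10.30 + 1.32q = 207.54 - 1.34q → q_m = 74.1504.
Social marginal benefit = demand + MEB = 208.19 - 0.55q.
Set SMB = MC: 208.19 - 0.55q = 10.30 + 1.32q → q* = 105.8235.
The welfare-loss triangle has base |q_m − q*| and height MEB(q_m) (the vertical gap between SMB and MC is zero at q* and MEB at q_m).
DWL = ½ × 31.6731 × 59.2288 = 937.9799.

DWL = $937.98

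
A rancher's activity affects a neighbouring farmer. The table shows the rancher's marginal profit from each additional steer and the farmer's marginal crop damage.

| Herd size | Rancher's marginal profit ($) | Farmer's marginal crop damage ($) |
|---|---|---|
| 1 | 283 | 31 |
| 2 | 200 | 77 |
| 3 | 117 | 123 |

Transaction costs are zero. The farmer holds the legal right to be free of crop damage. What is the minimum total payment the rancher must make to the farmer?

Efficient level: marginal profit ≥ marginal crop damage through level 2, so k* = 2.
With the farmer holding the right, the rancher must at least compensate total damage at k*: 31 + 77 = 108.

$108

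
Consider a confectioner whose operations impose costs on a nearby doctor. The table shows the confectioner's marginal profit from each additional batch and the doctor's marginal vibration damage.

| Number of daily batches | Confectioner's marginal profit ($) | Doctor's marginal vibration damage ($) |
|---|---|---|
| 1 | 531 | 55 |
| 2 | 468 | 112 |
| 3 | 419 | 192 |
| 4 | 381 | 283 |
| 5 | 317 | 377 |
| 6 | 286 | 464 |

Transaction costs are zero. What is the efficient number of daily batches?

4

Bargaining reaches the level where marginal profit last exceeds marginal vibration damage.
That holds through level 4 (381 ≥ 283) but not at 5 (317 < 377).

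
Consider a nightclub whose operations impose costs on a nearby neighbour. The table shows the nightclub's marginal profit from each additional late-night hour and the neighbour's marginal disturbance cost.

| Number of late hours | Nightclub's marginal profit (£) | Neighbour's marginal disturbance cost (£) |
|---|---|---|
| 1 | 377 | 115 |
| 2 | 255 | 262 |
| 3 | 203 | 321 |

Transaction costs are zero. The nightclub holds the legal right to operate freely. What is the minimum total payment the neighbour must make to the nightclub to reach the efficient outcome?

£458

Left alone the nightclub would choose level 3 (marginal profit stays positive).
Efficient level: k* = 1 (marginal profit ≥ marginal disturbance cost through 1).
The neighbour must at least cover the nightclub's forgone profit from cutting 3→1: 255 + 203 = 458.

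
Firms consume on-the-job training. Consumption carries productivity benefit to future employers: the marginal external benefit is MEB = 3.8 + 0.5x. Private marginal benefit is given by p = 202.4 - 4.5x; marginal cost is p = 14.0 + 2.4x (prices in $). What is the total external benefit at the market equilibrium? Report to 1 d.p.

$290.1

Market equilibrium (private): 14.0 + 2.4x = 202.4 - 4.5x → x_m = 27.3043.
Total external benefit = ∫₀^{x_m} (3.8 + 0.5x) dx = 3.8×27.3043 + ½×0.5×27.3043² = 290.1375.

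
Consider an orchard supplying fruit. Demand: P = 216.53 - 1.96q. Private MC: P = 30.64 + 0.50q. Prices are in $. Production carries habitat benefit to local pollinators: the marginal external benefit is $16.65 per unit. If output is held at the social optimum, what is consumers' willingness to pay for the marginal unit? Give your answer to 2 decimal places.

Social marginal cost = private MC − MEB = 13.99 + 0.50q.
Set SMC = demand: 13.99 + 0.50q = 216.53 - 1.96q → q* = 82.3333.
Consumer price on the demand curve at q*: 216.53 − 1.96×82.3333 = 55.1567.

P = $55.16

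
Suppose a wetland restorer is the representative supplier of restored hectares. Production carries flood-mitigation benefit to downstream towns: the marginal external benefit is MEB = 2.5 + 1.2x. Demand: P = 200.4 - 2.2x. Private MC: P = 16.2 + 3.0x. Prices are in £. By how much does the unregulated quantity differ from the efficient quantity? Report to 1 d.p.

Market equilibrium (private): 16.2 + 3.0x = 200.4 - 2.2x → x_m = 35.4231.
Social marginal cost = private MC − MEB = 13.7 + 1.8x.
Set SMC = demand: 13.7 + 1.8x = 200.4 - 2.2x → x* = 46.6750.
Gap = |35.4231 − 46.6750| = 11.2519.

11.3 units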